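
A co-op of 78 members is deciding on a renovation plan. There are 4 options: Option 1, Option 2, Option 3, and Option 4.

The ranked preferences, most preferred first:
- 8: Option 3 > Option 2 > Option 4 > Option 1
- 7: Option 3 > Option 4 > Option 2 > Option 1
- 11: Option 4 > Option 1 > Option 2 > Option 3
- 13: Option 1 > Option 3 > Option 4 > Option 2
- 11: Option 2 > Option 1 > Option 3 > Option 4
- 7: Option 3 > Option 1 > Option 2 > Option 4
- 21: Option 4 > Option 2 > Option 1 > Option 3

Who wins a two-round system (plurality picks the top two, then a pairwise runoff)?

Option 3

Round 1 first-place votes: Option 1 13, Option 2 11, Option 3 22, Option 4 32. Option 4 and Option 3 advance.
Runoff: Option 4 is ranked above Option 3 on 32 ballots, Option 3 above Option 4 on 46.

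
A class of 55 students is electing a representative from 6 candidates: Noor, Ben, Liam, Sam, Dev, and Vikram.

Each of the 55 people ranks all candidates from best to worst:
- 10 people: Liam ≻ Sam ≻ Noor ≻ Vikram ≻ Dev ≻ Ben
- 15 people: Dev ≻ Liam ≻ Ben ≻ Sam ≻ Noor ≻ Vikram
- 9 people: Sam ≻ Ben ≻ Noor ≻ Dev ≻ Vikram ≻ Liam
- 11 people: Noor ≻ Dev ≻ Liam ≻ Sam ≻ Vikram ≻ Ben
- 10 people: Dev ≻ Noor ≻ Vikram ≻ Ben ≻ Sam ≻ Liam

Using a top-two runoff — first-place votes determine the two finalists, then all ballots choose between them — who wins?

Noor

Round 1 first-place votes: Noor 11, Ben 0, Liam 10, Sam 9, Dev 25, Vikram 0. Dev and Noor advance.
Runoff: Dev is ranked above Noor on 25 ballots, Noor above Dev on 30.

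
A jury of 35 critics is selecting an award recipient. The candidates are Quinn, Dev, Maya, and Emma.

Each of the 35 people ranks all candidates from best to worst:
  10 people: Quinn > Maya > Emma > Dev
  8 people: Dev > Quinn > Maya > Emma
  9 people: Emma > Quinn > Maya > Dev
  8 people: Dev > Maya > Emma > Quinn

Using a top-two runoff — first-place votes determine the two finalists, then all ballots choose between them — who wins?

Round 1 first-place votes: Quinn 10, Dev 16, Maya 0, Emma 9. Dev and Quinn advance.
Runoff: Dev is ranked above Quinn on 16 ballots, Quinn above Dev on 19.

Quinn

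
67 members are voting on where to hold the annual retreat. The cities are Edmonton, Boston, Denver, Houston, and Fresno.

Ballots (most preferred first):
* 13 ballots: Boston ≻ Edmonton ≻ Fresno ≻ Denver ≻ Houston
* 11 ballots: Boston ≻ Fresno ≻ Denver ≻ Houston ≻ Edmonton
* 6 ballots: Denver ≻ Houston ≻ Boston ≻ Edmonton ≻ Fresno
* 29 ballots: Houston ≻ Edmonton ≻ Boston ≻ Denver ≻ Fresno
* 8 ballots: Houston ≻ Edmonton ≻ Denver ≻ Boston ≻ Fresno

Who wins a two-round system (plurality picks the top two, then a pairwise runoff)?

Round 1 first-place votes: Edmonton 0, Boston 24, Denver 6, Houston 37, Fresno 0. Houston and Boston advance.
Runoff: Houston is ranked above Boston on 43 ballots, Boston above Houston on 24.

Houston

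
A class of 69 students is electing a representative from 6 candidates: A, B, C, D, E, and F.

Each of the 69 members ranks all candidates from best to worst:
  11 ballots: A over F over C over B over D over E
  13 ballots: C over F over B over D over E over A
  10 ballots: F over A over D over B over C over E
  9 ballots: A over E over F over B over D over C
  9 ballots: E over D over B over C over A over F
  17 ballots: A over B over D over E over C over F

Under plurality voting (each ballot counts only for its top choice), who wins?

First-place votes: A 37, B 0, C 13, D 0, E 9, F 10.

A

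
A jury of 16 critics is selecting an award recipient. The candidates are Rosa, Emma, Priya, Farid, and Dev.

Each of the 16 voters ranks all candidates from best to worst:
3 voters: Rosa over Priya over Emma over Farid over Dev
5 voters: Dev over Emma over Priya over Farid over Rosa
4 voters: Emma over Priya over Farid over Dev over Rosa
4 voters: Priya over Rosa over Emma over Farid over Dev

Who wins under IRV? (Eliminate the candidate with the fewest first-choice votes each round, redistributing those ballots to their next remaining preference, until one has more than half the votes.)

Priya

Round 1: Rosa 3, Emma 4, Priya 4, Farid 0, Dev 5. Farid eliminated.
Round 2: Rosa 3, Emma 4, Priya 4, Dev 5. Rosa eliminated.
Round 3: Emma 4, Priya 7, Dev 5. Emma eliminated.
Round 4: Priya 11, Dev 5. Priya has a majority (≥9).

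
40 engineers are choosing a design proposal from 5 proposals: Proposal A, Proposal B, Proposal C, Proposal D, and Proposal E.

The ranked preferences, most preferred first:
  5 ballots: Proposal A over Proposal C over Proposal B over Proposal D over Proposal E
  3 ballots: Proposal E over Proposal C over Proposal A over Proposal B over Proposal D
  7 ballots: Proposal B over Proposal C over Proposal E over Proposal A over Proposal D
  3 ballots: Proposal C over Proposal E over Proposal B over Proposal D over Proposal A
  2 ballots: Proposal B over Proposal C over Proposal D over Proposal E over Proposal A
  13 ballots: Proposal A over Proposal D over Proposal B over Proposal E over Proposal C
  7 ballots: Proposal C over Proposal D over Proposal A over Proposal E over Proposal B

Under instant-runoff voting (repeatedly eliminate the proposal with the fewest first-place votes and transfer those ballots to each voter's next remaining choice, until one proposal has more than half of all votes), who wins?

Round 1: Proposal A 18, Proposal B 9, Proposal C 10, Proposal D 0, Proposal E 3. Proposal D eliminated.
Round 2: Proposal A 18, Proposal B 9, Proposal C 10, Proposal E 3. Proposal E eliminated.
Round 3: Proposal A 18, Proposal B 9, Proposal C 13. Proposal B eliminated.
Round 4: Proposal A 18, Proposal C 22. Proposal C has a majority (≥21).

Proposal C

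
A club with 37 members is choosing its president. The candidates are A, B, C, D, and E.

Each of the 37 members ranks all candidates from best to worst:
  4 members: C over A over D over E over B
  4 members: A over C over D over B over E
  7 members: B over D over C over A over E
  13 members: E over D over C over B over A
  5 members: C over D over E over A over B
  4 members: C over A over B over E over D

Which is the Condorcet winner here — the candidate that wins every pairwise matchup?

D

D vs A: 25–12
D vs B: 26–11
D vs C: 20–17
D vs E: 20–17
D beats every other candidate.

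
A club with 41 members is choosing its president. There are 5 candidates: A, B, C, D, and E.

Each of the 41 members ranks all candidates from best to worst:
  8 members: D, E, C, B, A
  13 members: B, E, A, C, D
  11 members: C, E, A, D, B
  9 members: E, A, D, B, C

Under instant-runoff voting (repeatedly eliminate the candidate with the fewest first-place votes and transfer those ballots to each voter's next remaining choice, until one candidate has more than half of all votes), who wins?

Round 1: A 0, B 13, C 11, D 8, E 9. A eliminated.
Round 2: B 13, C 11, D 8, E 9. D eliminated.
Round 3: B 13, C 11, E 17. C eliminated.
Round 4: B 13, E 28. E has a majority (≥21).

E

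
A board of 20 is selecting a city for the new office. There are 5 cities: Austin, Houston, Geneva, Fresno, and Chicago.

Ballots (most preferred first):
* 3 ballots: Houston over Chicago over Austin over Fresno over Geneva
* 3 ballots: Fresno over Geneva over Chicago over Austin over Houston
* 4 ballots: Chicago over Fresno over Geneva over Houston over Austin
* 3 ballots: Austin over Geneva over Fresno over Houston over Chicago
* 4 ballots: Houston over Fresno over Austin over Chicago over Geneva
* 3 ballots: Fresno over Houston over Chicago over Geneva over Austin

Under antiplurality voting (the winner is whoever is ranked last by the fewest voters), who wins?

Last-place votes: Austin 7, Houston 3, Geneva 7, Fresno 0, Chicago 3.

Fresno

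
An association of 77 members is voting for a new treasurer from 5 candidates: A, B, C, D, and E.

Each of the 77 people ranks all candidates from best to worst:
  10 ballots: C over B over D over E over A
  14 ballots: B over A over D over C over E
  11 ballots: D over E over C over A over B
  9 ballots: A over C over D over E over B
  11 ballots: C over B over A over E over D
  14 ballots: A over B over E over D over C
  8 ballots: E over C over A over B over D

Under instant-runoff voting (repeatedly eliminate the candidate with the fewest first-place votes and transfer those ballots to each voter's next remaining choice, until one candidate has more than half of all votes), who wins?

Round 1: A 23, B 14, C 21, D 11, E 8. E eliminated.
Round 2: A 23, B 14, C 29, D 11. D eliminated.
Round 3: A 23, B 14, C 40. C has a majority (≥39).

C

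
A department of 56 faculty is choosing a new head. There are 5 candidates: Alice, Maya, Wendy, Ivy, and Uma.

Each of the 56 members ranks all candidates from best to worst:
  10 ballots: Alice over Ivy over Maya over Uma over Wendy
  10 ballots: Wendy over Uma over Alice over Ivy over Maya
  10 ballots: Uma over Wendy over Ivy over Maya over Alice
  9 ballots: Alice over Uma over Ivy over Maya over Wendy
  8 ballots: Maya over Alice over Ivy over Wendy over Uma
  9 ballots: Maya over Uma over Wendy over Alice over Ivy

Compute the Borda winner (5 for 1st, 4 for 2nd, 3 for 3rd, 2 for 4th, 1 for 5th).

Alice: 10×5 + 10×3 + 10×1 + 9×5 + 8×4 + 9×2 = 185
Maya: 10×3 + 10×1 + 10×2 + 9×2 + 8×5 + 9×5 = 163
Wendy: 10×1 + 10×5 + 10×4 + 9×1 + 8×2 + 9×3 = 152
Ivy: 10×4 + 10×2 + 10×3 + 9×3 + 8×3 + 9×1 = 150
Uma: 10×2 + 10×4 + 10×5 + 9×4 + 8×1 + 9×4 = 190

Uma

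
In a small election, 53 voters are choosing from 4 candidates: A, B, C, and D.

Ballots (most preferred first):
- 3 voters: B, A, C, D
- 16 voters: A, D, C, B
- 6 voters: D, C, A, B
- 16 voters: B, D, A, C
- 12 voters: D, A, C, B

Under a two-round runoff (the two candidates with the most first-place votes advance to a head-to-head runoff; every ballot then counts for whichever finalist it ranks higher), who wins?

Round 1 first-place votes: A 16, B 19, C 0, D 18. B and D advance.
Runoff: B is ranked above D on 19 ballots, D above B on 34.

D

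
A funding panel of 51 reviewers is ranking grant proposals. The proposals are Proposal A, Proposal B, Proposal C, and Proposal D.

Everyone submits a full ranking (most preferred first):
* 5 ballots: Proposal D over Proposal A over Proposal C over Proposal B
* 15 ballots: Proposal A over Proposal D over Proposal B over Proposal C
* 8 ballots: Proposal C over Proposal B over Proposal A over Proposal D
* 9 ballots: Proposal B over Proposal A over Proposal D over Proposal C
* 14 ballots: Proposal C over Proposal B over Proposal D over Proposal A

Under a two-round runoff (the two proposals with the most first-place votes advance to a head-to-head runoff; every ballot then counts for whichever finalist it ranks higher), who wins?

Round 1 first-place votes: Proposal A 15, Proposal B 9, Proposal C 22, Proposal D 5. Proposal C and Proposal A advance.
Runoff: Proposal C is ranked above Proposal A on 22 ballots, Proposal A above Proposal C on 29.

Proposal A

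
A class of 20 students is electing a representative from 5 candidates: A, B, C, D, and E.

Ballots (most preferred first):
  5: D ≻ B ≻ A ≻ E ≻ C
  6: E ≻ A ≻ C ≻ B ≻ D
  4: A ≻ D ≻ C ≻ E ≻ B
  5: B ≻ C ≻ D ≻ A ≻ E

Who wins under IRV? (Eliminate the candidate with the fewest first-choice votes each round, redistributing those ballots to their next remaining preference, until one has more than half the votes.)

Round 1: A 4, B 5, C 0, D 5, E 6. C eliminated.
Round 2: A 4, B 5, D 5, E 6. A eliminated.
Round 3: B 5, D 9, E 6. B eliminated.
Round 4: D 14, E 6. D has a majority (≥11).

D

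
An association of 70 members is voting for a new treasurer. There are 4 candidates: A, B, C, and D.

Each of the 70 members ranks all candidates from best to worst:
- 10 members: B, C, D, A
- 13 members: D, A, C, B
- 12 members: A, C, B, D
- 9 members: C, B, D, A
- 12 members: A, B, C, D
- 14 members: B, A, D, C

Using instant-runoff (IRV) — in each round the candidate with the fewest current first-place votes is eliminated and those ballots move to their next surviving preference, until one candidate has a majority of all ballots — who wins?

A

Round 1: A 24, B 24, C 9, D 13. C eliminated.
Round 2: A 24, B 33, D 13. D eliminated.
Round 3: A 37, B 33. A has a majority (≥36).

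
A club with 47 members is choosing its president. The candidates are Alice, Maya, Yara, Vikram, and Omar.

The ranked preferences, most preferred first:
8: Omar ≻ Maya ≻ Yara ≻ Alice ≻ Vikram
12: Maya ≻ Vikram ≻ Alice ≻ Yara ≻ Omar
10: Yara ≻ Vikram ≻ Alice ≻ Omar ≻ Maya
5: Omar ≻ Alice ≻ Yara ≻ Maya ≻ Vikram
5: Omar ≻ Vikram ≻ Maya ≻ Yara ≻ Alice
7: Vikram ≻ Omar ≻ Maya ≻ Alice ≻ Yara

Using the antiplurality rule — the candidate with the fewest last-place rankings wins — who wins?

Alice

Last-place votes: Alice 5, Maya 10, Yara 7, Vikram 13, Omar 12.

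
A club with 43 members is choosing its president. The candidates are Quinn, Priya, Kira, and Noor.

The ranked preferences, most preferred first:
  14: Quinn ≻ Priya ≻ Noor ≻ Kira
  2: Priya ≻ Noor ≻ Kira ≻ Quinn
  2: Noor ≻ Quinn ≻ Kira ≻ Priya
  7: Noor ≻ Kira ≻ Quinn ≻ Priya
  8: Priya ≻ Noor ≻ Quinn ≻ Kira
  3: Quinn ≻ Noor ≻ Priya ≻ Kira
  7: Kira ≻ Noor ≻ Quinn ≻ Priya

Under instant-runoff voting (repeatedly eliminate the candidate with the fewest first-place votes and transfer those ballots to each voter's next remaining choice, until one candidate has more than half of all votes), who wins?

Round 1: Quinn 17, Priya 10, Kira 7, Noor 9. Kira eliminated.
Round 2: Quinn 17, Priya 10, Noor 16. Priya eliminated.
Round 3: Quinn 17, Noor 26. Noor has a majority (≥22).

Noor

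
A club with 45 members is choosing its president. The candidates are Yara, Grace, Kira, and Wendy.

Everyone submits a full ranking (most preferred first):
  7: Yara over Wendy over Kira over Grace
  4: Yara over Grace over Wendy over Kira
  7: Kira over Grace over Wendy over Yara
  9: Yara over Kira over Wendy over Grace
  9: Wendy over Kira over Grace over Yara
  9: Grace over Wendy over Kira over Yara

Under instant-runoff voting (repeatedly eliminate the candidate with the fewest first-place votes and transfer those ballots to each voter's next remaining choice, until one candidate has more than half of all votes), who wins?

Grace

Round 1: Yara 20, Grace 9, Kira 7, Wendy 9. Kira eliminated.
Round 2: Yara 20, Grace 16, Wendy 9. Wendy eliminated.
Round 3: Yara 20, Grace 25. Grace has a majority (≥23).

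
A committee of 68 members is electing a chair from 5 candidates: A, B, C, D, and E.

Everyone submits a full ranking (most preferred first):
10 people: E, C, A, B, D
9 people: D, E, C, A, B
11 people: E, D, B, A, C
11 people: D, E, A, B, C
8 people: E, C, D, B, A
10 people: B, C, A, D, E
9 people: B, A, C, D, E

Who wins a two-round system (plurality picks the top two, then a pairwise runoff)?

Round 1 first-place votes: A 0, B 19, C 0, D 20, E 29. E and D advance.
Runoff: E is ranked above D on 29 ballots, D above E on 39.

D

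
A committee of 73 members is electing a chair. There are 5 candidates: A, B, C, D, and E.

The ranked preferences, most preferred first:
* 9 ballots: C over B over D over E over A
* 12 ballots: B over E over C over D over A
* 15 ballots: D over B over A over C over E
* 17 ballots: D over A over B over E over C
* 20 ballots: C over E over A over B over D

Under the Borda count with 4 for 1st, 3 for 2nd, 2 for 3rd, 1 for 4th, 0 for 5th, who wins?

B

A: 9×0 + 12×0 + 15×2 + 17×3 + 20×2 = 121
B: 9×3 + 12×4 + 15×3 + 17×2 + 20×1 = 174
C: 9×4 + 12×2 + 15×1 + 17×0 + 20×4 = 155
D: 9×2 + 12×1 + 15×4 + 17×4 + 20×0 = 158
E: 9×1 + 12×3 + 15×0 + 17×1 + 20×3 = 122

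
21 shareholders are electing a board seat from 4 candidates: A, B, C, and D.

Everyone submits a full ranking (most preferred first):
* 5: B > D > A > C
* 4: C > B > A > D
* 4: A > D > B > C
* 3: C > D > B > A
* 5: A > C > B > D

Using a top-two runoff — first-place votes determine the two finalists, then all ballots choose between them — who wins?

Round 1 first-place votes: A 9, B 5, C 7, D 0. A and C advance.
Runoff: A is ranked above C on 14 ballots, C above A on 7.

A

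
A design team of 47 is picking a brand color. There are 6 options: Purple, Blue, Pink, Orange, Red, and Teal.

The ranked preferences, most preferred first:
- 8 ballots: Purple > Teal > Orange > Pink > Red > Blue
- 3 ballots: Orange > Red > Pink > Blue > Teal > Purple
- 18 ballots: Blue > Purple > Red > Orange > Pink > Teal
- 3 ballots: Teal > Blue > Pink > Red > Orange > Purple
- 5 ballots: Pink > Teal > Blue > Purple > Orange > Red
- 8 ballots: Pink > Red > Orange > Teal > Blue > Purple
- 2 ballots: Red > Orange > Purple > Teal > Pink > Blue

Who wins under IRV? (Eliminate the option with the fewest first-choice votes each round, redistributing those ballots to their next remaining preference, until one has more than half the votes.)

Round 1: Purple 8, Blue 18, Pink 13, Orange 3, Red 2, Teal 3. Red eliminated.
Round 2: Purple 8, Blue 18, Pink 13, Orange 5, Teal 3. Teal eliminated.
Round 3: Purple 8, Blue 21, Pink 13, Orange 5. Orange eliminated.
Round 4: Purple 10, Blue 21, Pink 16. Purple eliminated.
Round 5: Blue 21, Pink 26. Pink has a majority (≥24).

Pink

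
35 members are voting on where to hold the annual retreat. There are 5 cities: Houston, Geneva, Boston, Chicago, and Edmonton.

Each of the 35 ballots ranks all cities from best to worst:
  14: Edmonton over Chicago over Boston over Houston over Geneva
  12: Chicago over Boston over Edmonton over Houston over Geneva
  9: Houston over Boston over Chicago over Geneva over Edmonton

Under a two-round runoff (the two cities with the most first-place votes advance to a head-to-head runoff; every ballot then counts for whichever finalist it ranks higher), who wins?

Round 1 first-place votes: Houston 9, Geneva 0, Boston 0, Chicago 12, Edmonton 14. Edmonton and Chicago advance.
Runoff: Edmonton is ranked above Chicago on 14 ballots, Chicago above Edmonton on 21.

Chicago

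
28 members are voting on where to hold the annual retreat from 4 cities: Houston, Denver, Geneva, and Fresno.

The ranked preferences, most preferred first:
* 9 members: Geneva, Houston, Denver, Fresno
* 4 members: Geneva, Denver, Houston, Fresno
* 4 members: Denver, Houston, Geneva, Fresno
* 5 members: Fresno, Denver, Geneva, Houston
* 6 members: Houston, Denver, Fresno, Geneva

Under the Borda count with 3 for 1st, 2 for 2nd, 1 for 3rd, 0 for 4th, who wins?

Houston: 9×2 + 4×1 + 4×2 + 5×0 + 6×3 = 48
Denver: 9×1 + 4×2 + 4×3 + 5×2 + 6×2 = 51
Geneva: 9×3 + 4×3 + 4×1 + 5×1 + 6×0 = 48
Fresno: 9×0 + 4×0 + 4×0 + 5×3 + 6×1 = 21

Denver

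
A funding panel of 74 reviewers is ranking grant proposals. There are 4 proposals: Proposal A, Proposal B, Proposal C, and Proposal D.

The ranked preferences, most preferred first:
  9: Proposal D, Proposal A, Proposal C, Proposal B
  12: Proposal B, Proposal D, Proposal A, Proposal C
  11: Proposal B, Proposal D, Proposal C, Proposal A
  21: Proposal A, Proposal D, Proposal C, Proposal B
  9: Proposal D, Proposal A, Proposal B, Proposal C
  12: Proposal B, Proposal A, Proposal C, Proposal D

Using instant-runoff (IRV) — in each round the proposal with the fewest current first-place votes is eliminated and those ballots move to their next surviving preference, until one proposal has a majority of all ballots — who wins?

Proposal A

Round 1: Proposal A 21, Proposal B 35, Proposal C 0, Proposal D 18. Proposal C eliminated.
Round 2: Proposal A 21, Proposal B 35, Proposal D 18. Proposal D eliminated.
Round 3: Proposal A 39, Proposal B 35. Proposal A has a majority (≥38).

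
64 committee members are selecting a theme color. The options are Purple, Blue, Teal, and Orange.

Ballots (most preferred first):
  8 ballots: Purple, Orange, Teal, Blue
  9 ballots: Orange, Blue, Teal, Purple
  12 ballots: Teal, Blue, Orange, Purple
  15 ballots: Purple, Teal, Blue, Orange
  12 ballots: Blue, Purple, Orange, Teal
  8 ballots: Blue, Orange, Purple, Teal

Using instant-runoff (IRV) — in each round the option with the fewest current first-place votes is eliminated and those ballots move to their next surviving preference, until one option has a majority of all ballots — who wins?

Blue

Round 1: Purple 23, Blue 20, Teal 12, Orange 9. Orange eliminated.
Round 2: Purple 23, Blue 29, Teal 12. Teal eliminated.
Round 3: Purple 23, Blue 41. Blue has a majority (≥33).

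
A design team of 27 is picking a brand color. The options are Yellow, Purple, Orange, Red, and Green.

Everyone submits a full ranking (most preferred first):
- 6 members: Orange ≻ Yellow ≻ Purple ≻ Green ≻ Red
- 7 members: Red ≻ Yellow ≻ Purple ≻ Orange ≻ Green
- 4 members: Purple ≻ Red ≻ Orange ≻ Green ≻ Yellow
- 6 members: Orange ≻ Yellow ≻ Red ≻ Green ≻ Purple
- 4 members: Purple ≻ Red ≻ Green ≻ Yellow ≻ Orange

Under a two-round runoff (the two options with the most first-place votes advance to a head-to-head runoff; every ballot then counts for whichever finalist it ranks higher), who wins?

Round 1 first-place votes: Yellow 0, Purple 8, Orange 12, Red 7, Green 0. Orange and Purple advance.
Runoff: Orange is ranked above Purple on 12 ballots, Purple above Orange on 15.

Purple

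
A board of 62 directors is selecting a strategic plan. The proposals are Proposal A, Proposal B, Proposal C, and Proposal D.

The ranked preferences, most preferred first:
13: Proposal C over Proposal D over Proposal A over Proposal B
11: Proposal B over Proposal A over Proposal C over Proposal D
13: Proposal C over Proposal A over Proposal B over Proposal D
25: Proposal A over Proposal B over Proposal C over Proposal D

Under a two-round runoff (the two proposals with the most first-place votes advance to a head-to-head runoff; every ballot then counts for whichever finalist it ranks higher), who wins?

Proposal A

Round 1 first-place votes: Proposal A 25, Proposal B 11, Proposal C 26, Proposal D 0. Proposal C and Proposal A advance.
Runoff: Proposal C is ranked above Proposal A on 26 ballots, Proposal A above Proposal C on 36.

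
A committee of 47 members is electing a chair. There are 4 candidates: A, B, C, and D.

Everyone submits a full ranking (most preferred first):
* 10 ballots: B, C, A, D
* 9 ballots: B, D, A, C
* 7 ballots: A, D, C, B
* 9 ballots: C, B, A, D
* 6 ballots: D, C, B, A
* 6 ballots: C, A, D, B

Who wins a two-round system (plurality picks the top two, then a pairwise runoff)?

C

Round 1 first-place votes: A 7, B 19, C 15, D 6. B and C advance.
Runoff: B is ranked above C on 19 ballots, C above B on 28.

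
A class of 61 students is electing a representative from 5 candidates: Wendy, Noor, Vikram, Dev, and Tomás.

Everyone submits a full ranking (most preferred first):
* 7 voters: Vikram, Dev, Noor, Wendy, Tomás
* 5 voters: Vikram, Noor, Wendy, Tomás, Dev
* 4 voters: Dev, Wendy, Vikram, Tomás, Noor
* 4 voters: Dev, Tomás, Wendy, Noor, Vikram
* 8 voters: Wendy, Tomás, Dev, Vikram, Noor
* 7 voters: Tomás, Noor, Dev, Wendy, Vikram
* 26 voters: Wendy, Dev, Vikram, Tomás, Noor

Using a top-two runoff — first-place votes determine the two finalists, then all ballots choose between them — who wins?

Round 1 first-place votes: Wendy 34, Noor 0, Vikram 12, Dev 8, Tomás 7. Wendy and Vikram advance.
Runoff: Wendy is ranked above Vikram on 49 ballots, Vikram above Wendy on 12.

Wendy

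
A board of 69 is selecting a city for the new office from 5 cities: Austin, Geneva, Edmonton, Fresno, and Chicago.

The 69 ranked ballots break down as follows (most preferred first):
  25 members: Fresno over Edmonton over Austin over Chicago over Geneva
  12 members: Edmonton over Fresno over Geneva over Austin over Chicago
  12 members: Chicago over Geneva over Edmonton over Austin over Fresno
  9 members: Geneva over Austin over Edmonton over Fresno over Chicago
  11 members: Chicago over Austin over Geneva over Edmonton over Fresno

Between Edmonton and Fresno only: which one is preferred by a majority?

Edmonton

Edmonton is ranked above Fresno on 44 ballots; Fresno above Edmonton on 25.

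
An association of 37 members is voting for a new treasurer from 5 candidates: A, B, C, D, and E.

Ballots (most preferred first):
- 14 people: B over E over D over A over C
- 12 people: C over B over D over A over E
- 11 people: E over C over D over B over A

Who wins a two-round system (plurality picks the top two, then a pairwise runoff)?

C

Round 1 first-place votes: A 0, B 14, C 12, D 0, E 11. B and C advance.
Runoff: B is ranked above C on 14 ballots, C above B on 23.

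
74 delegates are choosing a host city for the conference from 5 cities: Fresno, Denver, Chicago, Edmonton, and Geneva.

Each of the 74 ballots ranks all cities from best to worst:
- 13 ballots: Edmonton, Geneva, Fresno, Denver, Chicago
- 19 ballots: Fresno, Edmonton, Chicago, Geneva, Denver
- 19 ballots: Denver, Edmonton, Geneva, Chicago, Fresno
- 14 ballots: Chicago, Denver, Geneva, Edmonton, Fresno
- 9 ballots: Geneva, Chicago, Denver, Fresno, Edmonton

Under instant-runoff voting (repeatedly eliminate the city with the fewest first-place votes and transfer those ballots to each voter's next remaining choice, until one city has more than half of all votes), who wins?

Round 1: Fresno 19, Denver 19, Chicago 14, Edmonton 13, Geneva 9. Geneva eliminated.
Round 2: Fresno 19, Denver 19, Chicago 23, Edmonton 13. Edmonton eliminated.
Round 3: Fresno 32, Denver 19, Chicago 23. Denver eliminated.
Round 4: Fresno 32, Chicago 42. Chicago has a majority (≥38).

Chicago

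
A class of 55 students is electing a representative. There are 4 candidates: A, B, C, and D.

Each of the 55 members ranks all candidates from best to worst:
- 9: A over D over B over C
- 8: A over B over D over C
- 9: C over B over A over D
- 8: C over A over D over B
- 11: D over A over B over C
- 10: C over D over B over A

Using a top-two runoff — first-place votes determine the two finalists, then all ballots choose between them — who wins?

Round 1 first-place votes: A 17, B 0, C 27, D 11. C and A advance.
Runoff: C is ranked above A on 27 ballots, A above C on 28.

A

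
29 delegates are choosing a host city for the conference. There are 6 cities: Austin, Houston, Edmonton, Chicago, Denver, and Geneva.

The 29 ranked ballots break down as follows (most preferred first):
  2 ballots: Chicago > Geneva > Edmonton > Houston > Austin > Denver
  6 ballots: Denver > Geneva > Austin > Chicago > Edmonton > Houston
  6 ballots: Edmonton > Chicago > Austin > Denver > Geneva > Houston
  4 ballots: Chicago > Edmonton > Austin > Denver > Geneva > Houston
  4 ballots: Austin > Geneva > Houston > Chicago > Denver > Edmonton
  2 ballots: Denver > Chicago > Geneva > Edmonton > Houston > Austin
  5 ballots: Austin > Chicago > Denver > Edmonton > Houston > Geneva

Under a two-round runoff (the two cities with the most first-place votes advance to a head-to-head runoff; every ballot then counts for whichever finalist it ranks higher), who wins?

Austin

Round 1 first-place votes: Austin 9, Houston 0, Edmonton 6, Chicago 6, Denver 8, Geneva 0. Austin and Denver advance.
Runoff: Austin is ranked above Denver on 21 ballots, Denver above Austin on 8.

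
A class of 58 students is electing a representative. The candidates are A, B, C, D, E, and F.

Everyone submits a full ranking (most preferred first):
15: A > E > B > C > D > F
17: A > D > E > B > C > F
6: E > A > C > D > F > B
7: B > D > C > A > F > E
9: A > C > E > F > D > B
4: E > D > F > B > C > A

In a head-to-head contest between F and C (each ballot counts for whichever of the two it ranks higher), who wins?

F is ranked above C on 4 ballots; C above F on 54.

C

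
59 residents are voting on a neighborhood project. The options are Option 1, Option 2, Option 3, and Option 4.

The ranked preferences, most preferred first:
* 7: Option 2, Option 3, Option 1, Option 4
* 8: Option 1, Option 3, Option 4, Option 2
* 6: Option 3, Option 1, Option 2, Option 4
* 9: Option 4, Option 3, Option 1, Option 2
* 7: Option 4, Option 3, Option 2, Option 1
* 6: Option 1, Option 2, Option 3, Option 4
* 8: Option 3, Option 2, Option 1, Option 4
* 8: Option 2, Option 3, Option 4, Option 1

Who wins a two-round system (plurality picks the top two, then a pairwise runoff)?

Option 2

Round 1 first-place votes: Option 1 14, Option 2 15, Option 3 14, Option 4 16. Option 4 and Option 2 advance.
Runoff: Option 4 is ranked above Option 2 on 24 ballots, Option 2 above Option 4 on 35.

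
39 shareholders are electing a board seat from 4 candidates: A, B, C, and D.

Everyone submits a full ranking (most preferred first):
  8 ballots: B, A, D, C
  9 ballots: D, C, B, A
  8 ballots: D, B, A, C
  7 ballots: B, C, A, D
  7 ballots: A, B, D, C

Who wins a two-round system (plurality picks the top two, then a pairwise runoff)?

Round 1 first-place votes: A 7, B 15, C 0, D 17. D and B advance.
Runoff: D is ranked above B on 17 ballots, B above D on 22.

B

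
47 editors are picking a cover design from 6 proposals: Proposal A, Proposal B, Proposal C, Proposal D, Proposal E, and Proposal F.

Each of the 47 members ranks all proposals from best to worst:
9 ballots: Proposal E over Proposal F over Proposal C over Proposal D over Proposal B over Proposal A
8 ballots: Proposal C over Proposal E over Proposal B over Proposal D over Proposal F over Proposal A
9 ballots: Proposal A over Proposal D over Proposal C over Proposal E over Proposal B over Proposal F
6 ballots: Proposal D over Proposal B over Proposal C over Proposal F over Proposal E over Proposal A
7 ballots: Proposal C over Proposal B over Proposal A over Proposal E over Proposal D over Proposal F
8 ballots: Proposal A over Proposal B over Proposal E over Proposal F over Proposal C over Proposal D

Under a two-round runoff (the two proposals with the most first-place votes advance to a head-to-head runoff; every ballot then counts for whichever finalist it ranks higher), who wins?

Proposal C

Round 1 first-place votes: Proposal A 17, Proposal B 0, Proposal C 15, Proposal D 6, Proposal E 9, Proposal F 0. Proposal A and Proposal C advance.
Runoff: Proposal A is ranked above Proposal C on 17 ballots, Proposal C above Proposal A on 30.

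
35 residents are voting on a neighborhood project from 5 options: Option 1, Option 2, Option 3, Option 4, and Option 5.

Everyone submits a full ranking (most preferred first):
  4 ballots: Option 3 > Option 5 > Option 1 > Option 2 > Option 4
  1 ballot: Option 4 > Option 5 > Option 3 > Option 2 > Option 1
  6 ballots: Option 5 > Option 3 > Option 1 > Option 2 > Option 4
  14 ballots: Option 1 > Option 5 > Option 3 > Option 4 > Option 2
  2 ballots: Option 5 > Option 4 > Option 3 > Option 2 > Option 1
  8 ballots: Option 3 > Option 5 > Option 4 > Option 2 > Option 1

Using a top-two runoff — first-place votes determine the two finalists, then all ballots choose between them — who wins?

Option 3

Round 1 first-place votes: Option 1 14, Option 2 0, Option 3 12, Option 4 1, Option 5 8. Option 1 and Option 3 advance.
Runoff: Option 1 is ranked above Option 3 on 14 ballots, Option 3 above Option 1 on 21.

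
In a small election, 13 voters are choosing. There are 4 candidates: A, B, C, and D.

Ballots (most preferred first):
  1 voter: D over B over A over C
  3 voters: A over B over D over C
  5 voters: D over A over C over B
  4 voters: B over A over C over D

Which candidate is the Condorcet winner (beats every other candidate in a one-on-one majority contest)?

A

A vs B: 8–5
A vs C: 13–0
A vs D: 7–6
A beats every other candidate.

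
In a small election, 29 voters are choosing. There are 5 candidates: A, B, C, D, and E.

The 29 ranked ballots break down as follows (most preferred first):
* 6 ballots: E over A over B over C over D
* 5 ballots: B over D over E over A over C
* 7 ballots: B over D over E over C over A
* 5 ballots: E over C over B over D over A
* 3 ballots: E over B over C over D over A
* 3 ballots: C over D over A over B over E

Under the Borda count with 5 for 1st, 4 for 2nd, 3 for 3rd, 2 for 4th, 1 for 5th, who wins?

B

A: 6×4 + 5×2 + 7×1 + 5×1 + 3×1 + 3×3 = 58
B: 6×3 + 5×5 + 7×5 + 5×3 + 3×4 + 3×2 = 111
C: 6×2 + 5×1 + 7×2 + 5×4 + 3×3 + 3×5 = 75
D: 6×1 + 5×4 + 7×4 + 5×2 + 3×2 + 3×4 = 82
E: 6×5 + 5×3 + 7×3 + 5×5 + 3×5 + 3×1 = 109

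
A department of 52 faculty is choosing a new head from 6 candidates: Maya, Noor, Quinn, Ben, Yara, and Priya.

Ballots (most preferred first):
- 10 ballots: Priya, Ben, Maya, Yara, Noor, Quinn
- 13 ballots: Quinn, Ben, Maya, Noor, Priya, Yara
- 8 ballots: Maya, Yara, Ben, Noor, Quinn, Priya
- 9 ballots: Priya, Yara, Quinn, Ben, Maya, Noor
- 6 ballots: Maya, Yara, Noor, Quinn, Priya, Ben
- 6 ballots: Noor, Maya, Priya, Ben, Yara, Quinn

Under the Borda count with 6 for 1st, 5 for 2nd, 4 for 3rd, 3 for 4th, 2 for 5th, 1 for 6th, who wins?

Maya: 10×4 + 13×4 + 8×6 + 9×2 + 6×6 + 6×5 = 224
Noor: 10×2 + 13×3 + 8×3 + 9×1 + 6×4 + 6×6 = 152
Quinn: 10×1 + 13×6 + 8×2 + 9×4 + 6×3 + 6×1 = 164
Ben: 10×5 + 13×5 + 8×4 + 9×3 + 6×1 + 6×3 = 198
Yara: 10×3 + 13×1 + 8×5 + 9×5 + 6×5 + 6×2 = 170
Priya: 10×6 + 13×2 + 8×1 + 9×6 + 6×2 + 6×4 = 184

Maya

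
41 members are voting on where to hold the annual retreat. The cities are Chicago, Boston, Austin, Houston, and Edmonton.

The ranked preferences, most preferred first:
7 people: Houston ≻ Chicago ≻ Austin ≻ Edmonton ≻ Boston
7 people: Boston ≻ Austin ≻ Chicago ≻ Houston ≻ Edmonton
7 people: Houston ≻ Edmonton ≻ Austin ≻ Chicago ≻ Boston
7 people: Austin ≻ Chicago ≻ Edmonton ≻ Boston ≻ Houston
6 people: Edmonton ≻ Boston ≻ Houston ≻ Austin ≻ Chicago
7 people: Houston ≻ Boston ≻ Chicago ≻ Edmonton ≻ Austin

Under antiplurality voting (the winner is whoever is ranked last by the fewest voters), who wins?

Chicago

Last-place votes: Chicago 6, Boston 14, Austin 7, Houston 7, Edmonton 7.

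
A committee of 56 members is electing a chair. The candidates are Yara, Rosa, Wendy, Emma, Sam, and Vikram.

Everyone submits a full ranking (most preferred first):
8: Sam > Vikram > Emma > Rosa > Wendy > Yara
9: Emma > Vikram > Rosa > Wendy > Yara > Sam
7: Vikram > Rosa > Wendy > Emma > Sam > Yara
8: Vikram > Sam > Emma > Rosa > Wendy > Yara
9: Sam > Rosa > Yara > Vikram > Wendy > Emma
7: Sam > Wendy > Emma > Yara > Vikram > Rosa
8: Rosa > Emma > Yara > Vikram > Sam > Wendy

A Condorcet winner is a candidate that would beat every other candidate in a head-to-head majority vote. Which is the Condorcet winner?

Vikram

Vikram vs Yara: 32–24
Vikram vs Rosa: 39–17
Vikram vs Wendy: 49–7
Vikram vs Emma: 32–24
Vikram vs Sam: 32–24
Vikram beats every other candidate.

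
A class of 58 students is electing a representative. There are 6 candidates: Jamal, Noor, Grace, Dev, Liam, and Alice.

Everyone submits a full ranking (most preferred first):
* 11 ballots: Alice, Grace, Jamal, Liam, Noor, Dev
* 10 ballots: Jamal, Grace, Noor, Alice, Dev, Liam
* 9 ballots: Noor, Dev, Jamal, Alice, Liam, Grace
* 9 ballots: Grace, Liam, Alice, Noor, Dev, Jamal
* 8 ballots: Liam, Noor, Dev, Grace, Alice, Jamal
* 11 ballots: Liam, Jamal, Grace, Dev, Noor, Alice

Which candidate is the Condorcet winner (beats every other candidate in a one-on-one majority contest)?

Jamal

Jamal vs Noor: 32–26
Jamal vs Grace: 30–28
Jamal vs Dev: 32–26
Jamal vs Liam: 30–28
Jamal vs Alice: 30–28
Jamal beats every other candidate.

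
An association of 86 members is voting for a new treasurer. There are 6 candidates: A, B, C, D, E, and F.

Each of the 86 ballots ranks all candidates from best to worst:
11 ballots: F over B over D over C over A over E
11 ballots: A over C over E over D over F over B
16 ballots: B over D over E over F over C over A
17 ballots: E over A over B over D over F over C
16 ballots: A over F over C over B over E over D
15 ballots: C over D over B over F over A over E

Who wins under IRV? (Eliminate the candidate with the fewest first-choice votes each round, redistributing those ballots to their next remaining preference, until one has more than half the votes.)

A

Round 1: A 27, B 16, C 15, D 0, E 17, F 11. D eliminated.
Round 2: A 27, B 16, C 15, E 17, F 11. F eliminated.
Round 3: A 27, B 27, C 15, E 17. C eliminated.
Round 4: A 27, B 42, E 17. E eliminated.
Round 5: A 44, B 42. A has a majority (≥44).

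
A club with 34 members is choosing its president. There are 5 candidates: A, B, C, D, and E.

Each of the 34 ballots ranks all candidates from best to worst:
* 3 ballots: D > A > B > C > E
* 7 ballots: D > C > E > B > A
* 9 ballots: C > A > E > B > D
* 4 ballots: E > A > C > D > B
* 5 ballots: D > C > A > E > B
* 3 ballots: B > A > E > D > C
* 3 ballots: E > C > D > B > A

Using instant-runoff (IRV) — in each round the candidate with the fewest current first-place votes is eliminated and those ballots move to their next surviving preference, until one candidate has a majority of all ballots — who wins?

Round 1: A 0, B 3, C 9, D 15, E 7. A eliminated.
Round 2: B 3, C 9, D 15, E 7. B eliminated.
Round 3: C 9, D 15, E 10. C eliminated.
Round 4: D 15, E 19. E has a majority (≥18).

E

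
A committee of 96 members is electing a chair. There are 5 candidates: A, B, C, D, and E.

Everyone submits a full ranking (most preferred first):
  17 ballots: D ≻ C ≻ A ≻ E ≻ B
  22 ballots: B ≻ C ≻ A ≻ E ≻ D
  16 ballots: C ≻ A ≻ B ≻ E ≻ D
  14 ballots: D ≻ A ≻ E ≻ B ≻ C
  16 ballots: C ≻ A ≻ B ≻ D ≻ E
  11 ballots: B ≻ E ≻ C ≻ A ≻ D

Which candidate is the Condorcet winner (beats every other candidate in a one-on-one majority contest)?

C vs A: 82–14
C vs B: 49–47
C vs D: 65–31
C vs E: 71–25
C beats every other candidate.

C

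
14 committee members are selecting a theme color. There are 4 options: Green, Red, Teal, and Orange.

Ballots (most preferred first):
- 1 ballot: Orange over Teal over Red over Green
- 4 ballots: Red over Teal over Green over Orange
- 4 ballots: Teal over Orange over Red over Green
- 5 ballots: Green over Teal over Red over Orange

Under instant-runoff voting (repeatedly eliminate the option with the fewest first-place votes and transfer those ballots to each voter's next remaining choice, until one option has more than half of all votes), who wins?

Round 1: Green 5, Red 4, Teal 4, Orange 1. Orange eliminated.
Round 2: Green 5, Red 4, Teal 5. Red eliminated.
Round 3: Green 5, Teal 9. Teal has a majority (≥8).

Teal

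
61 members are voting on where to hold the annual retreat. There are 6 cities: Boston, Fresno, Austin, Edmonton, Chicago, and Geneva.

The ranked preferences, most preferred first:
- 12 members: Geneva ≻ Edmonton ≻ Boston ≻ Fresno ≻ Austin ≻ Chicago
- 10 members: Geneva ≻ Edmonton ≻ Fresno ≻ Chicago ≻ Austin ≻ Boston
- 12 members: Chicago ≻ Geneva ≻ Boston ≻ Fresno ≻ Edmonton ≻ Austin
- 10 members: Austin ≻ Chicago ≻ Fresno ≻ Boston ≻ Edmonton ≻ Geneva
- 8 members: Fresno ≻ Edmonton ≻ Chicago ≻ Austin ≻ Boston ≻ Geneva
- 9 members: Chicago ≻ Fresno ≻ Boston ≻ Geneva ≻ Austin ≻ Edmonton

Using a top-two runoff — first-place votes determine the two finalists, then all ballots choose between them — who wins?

Round 1 first-place votes: Boston 0, Fresno 8, Austin 10, Edmonton 0, Chicago 21, Geneva 22. Geneva and Chicago advance.
Runoff: Geneva is ranked above Chicago on 22 ballots, Chicago above Geneva on 39.

Chicago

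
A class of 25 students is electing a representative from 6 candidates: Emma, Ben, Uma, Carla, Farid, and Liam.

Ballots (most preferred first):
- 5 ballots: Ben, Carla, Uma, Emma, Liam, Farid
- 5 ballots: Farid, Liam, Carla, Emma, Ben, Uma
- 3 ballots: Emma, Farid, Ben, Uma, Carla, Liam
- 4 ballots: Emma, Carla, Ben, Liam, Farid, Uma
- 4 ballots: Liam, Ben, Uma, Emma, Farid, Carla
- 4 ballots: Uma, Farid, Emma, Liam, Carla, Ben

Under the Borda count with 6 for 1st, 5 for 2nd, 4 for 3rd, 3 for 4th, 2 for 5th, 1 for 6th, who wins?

Emma: 5×3 + 5×3 + 3×6 + 4×6 + 4×3 + 4×4 = 100
Ben: 5×6 + 5×2 + 3×4 + 4×4 + 4×5 + 4×1 = 92
Uma: 5×4 + 5×1 + 3×3 + 4×1 + 4×4 + 4×6 = 78
Carla: 5×5 + 5×4 + 3×2 + 4×5 + 4×1 + 4×2 = 83
Farid: 5×1 + 5×6 + 3×5 + 4×2 + 4×2 + 4×5 = 86
Liam: 5×2 + 5×5 + 3×1 + 4×3 + 4×6 + 4×3 = 86

Emma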